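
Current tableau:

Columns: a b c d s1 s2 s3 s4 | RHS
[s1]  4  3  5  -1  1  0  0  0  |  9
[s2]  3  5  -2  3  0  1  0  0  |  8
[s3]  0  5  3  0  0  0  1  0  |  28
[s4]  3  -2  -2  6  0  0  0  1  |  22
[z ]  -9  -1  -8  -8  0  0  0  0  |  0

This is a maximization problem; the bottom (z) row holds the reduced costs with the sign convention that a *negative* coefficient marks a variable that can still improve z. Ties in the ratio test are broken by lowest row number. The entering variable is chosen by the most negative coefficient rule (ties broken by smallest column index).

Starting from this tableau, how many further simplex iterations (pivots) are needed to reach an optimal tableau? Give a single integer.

3

pivot: a in, s1 out → z = 81/4
pivot: d in, s2 out → z = 71/3
pivot: c in, a out → z = 744/13
No improving column remains; optimal.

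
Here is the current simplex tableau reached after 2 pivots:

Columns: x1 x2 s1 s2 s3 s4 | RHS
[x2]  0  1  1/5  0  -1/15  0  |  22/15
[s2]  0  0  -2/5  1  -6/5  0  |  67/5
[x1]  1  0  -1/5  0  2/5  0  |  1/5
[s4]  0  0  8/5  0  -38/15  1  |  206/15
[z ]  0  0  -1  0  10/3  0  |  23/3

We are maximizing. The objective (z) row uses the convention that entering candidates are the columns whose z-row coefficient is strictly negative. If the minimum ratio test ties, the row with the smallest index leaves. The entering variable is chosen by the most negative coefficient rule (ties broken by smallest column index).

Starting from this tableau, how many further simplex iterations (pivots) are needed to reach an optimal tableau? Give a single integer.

pivot: s1 in, x2 out → z = 15
No improving column remains; optimal.

1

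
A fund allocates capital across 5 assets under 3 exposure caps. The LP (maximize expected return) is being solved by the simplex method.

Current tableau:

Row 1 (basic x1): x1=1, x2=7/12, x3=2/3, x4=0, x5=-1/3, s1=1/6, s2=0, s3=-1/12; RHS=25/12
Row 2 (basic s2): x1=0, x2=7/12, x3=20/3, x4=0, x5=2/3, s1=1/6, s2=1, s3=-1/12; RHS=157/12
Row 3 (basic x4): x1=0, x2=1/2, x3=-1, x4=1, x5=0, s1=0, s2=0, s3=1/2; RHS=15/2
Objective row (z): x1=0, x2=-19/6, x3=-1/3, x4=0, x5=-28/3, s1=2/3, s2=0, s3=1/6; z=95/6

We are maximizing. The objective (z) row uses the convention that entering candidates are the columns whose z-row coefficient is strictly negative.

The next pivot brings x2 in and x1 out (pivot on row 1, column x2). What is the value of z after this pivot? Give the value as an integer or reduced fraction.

Minimum ratio for x2: (25/12)/(7/12) = 25/7.
z changes by −(z-row coeff of x2)·ratio = −(-19/6)·(25/7) = 475/42.
New z = 95/6 + (475/42) = 190/7.

190/7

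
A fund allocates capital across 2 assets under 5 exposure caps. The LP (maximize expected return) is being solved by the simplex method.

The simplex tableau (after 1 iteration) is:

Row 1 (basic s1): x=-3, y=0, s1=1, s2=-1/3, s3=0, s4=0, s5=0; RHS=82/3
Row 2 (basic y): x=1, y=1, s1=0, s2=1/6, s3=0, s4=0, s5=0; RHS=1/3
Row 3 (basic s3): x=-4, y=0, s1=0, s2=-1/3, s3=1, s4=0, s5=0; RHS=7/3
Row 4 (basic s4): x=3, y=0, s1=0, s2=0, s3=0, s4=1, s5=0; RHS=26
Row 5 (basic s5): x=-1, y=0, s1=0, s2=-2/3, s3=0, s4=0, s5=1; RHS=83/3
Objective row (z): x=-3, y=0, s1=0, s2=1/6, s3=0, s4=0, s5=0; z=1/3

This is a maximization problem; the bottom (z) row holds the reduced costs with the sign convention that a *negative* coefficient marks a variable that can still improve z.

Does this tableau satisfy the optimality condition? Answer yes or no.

no

Column x has objective-row coefficient -3, which is negative; an improving pivot exists, so not yet optimal.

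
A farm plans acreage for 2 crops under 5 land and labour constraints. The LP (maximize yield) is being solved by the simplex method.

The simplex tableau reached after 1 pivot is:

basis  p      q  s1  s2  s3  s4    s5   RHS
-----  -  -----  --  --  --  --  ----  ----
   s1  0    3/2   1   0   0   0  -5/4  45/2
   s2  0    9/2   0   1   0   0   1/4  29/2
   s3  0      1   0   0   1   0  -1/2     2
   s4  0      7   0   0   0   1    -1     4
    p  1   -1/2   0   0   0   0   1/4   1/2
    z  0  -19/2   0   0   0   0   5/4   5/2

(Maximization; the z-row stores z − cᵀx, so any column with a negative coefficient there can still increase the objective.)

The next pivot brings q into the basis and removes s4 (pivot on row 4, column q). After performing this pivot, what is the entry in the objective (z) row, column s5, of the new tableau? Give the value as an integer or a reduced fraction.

Pivot element is row 4, column q: 7.
Normalize row 4: new (row 4, s5) = (-1)/7 = -1/7.
z-row ← z-row − (-19/2)·(new row 4): 5/4 − (-19/2)·(-1/7) = -3/28.

-3/28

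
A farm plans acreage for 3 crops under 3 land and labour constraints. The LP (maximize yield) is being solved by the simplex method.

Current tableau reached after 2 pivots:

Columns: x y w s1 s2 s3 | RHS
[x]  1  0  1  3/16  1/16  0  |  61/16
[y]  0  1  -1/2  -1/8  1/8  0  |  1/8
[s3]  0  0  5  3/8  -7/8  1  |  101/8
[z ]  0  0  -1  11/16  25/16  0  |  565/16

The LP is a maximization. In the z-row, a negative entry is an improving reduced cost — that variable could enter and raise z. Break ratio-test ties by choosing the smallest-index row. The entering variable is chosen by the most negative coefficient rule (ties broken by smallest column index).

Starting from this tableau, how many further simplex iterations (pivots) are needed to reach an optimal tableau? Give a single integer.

pivot: w in, s3 out → z = 3027/80
No improving column remains; optimal.

1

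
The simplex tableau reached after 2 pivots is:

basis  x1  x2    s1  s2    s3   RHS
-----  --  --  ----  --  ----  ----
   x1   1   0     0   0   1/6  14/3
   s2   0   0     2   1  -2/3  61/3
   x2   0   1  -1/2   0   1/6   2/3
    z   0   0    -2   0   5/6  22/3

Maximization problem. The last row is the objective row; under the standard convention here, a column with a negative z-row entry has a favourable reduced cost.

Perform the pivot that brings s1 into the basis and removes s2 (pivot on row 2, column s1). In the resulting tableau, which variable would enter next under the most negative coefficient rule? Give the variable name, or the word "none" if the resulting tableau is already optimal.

Pivot element 2. New z-row = old z-row − (-2)·(row 2/2).
Updated z-row coefficients: x1: 0, x2: 0, s1: 0, s2: 1, s3: 1/6.
No coefficient is strictly negative; the tableau after this pivot is optimal.

none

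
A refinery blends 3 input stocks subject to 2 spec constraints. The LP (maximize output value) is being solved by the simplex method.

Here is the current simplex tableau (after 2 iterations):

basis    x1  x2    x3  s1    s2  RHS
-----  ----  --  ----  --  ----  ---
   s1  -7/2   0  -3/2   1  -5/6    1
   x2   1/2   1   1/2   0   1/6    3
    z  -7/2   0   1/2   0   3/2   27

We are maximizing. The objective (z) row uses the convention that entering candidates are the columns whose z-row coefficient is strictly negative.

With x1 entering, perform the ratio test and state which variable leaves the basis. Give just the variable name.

Ratios: row 1 (s1): entry -7/2 ≤ 0, skip; row 2 (x2): 3/(1/2) = 6.
Minimum ratio 6 is in the x2 row, so x2 leaves.

x2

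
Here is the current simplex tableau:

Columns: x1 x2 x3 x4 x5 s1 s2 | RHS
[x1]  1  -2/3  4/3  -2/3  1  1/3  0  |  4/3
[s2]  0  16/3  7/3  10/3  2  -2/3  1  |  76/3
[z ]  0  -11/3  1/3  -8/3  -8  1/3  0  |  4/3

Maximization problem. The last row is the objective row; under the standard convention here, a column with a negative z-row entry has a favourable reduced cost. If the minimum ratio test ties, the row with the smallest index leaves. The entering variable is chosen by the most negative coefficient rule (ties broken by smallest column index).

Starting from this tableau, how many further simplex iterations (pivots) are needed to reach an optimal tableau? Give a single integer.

pivot: x5 in, x1 out → z = 12
pivot: x2 in, s2 out → z = 213/5
pivot: x4 in, x2 out → z = 356/7
No improving column remains; optimal.

3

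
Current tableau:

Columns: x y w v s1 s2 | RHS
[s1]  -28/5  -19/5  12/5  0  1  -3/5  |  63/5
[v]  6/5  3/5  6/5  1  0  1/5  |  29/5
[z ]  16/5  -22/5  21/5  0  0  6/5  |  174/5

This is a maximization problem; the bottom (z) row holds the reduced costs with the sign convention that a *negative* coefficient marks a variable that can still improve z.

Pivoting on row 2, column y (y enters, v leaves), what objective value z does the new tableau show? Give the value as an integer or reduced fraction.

Minimum ratio for y: (29/5)/(3/5) = 29/3.
z changes by −(z-row coeff of y)·ratio = −(-22/5)·(29/3) = 638/15.
New z = 174/5 + (638/15) = 232/3.

232/3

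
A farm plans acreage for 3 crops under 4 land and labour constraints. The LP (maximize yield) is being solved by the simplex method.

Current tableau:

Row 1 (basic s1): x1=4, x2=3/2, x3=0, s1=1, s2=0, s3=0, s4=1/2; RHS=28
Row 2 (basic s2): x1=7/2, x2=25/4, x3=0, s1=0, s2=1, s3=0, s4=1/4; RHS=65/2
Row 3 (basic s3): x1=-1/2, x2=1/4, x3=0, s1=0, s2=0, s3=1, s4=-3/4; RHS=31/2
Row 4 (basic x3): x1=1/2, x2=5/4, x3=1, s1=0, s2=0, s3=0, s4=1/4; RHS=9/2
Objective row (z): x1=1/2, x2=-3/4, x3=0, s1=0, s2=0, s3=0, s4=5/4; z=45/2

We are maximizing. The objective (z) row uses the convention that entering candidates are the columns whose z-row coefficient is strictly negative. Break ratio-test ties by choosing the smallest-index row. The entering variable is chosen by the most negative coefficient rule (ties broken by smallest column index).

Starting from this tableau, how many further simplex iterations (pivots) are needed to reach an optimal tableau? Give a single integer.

pivot: x2 in, x3 out → z = 126/5
No improving column remains; optimal.

1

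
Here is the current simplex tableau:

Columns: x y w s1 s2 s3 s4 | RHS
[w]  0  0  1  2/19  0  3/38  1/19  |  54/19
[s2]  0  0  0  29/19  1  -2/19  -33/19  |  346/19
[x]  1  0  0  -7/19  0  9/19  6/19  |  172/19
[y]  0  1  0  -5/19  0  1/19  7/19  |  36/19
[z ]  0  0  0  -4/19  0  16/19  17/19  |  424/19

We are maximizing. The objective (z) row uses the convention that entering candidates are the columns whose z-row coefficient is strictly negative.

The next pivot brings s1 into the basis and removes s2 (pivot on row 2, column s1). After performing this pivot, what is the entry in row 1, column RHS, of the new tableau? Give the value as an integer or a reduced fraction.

Pivot element is row 2, column s1: 29/19.
Normalize row 2: new (row 2, RHS) = (346/19)/(29/19) = 346/29.
row 1 ← row 1 − (2/19)·(new row 2): 54/19 − (2/19)·(346/29) = 46/29.

46/29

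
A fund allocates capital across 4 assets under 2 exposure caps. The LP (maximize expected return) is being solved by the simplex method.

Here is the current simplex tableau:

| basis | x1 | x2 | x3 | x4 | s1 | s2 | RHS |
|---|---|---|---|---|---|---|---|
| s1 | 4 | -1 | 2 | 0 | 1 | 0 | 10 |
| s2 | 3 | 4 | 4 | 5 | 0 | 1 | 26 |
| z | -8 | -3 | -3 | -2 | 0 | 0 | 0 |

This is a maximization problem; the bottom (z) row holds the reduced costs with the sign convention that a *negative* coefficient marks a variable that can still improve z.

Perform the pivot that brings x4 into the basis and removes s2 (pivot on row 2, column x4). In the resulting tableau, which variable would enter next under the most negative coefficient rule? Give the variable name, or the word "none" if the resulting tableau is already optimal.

x1

Pivot element 5. New z-row = old z-row − (-2)·(row 2/5).
Updated z-row coefficients: x1: -34/5, x2: -7/5, x3: -7/5, x4: 0, s1: 0, s2: 2/5.
The most negative is -34/5 in column x1, so x1 would enter next.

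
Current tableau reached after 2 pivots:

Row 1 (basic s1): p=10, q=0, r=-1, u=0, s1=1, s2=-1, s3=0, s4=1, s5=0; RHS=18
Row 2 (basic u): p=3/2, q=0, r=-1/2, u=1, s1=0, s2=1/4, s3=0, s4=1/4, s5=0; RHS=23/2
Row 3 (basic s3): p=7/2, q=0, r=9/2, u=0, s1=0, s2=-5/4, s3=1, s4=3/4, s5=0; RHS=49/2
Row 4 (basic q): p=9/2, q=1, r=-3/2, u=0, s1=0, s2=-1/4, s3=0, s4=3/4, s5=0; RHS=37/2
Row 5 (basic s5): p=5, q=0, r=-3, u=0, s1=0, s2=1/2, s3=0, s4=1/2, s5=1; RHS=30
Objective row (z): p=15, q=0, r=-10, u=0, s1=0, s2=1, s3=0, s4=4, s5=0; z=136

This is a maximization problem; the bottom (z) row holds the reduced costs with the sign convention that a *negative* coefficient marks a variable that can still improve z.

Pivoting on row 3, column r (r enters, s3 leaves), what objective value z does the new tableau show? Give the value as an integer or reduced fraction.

Minimum ratio for r: (49/2)/(9/2) = 49/9.
z changes by −(z-row coeff of r)·ratio = −(-10)·(49/9) = 490/9.
New z = 136 + (490/9) = 1714/9.

1714/9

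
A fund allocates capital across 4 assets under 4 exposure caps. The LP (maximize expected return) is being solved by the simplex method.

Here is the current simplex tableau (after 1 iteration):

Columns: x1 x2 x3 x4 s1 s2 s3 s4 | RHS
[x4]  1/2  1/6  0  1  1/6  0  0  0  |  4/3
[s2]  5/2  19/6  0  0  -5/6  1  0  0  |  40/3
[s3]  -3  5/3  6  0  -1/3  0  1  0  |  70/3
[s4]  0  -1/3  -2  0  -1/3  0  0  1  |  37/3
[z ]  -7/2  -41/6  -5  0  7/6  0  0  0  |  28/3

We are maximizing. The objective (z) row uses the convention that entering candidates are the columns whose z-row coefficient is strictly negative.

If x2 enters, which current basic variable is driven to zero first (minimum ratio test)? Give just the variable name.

s2

Ratios: row 1 (x4): (4/3)/(1/6) = 8; row 2 (s2): (40/3)/(19/6) = 80/19; row 3 (s3): (70/3)/(5/3) = 14; row 4 (s4): entry -1/3 ≤ 0, skip.
Minimum ratio 80/19 is in the s2 row, so s2 leaves.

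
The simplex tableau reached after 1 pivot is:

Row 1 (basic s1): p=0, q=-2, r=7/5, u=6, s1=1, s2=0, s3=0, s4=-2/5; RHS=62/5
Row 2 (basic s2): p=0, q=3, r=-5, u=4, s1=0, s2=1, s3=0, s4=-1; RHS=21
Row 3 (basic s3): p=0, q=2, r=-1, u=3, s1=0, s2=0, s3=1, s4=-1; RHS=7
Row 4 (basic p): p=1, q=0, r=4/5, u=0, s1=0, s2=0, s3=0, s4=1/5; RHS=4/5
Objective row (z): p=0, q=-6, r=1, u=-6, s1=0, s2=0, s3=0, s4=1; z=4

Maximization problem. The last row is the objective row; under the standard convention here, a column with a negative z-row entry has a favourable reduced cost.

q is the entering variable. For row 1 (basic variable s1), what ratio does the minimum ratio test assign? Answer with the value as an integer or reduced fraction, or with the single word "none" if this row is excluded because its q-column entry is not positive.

The q entry in row 1 is -2 ≤ 0, so this row gives no ratio.

none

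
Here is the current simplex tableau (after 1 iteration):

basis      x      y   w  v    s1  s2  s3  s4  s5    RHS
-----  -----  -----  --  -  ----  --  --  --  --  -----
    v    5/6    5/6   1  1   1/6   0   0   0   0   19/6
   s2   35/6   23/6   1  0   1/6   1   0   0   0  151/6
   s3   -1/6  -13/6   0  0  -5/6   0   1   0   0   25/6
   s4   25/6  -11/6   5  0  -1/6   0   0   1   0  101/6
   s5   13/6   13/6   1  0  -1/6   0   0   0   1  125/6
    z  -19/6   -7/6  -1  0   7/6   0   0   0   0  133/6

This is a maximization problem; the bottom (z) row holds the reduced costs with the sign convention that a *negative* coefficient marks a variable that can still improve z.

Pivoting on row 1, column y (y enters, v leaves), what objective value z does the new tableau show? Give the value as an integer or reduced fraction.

133/5

Minimum ratio for y: (19/6)/(5/6) = 19/5.
z changes by −(z-row coeff of y)·ratio = −(-7/6)·(19/5) = 133/30.
New z = 133/6 + (133/30) = 133/5.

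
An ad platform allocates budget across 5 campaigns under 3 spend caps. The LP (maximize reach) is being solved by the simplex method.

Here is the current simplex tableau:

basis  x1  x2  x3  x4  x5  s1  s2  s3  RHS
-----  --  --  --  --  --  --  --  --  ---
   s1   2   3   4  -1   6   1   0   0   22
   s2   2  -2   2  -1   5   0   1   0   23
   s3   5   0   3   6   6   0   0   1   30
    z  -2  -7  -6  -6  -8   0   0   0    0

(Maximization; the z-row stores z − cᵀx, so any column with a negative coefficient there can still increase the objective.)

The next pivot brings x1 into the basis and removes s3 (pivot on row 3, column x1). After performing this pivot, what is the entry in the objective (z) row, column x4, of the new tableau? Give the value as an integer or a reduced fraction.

-18/5

Pivot element is row 3, column x1: 5.
Normalize row 3: new (row 3, x4) = 6/5 = 6/5.
z-row ← z-row − (-2)·(new row 3): -6 − (-2)·(6/5) = -18/5.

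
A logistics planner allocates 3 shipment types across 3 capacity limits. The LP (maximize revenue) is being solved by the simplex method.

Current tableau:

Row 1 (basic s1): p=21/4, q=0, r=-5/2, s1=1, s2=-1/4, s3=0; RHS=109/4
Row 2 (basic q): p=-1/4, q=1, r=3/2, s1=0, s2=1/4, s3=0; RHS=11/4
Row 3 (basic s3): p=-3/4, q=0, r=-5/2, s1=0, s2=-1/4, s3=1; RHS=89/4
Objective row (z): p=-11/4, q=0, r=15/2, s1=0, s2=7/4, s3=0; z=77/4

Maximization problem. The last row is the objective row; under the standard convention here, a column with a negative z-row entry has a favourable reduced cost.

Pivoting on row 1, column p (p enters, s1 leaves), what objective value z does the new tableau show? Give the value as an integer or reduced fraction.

Minimum ratio for p: (109/4)/(21/4) = 109/21.
z changes by −(z-row coeff of p)·ratio = −(-11/4)·(109/21) = 1199/84.
New z = 77/4 + (1199/84) = 704/21.

704/21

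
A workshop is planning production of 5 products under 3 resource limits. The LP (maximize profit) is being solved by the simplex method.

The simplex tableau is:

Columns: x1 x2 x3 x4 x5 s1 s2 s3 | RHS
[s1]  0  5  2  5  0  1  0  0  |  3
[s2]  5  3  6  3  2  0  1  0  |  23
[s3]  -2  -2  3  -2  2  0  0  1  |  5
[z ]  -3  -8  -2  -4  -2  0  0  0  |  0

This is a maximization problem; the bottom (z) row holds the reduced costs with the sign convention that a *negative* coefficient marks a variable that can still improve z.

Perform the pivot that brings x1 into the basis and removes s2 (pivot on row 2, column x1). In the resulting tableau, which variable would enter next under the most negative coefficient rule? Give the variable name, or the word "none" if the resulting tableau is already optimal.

x2

Pivot element 5. New z-row = old z-row − (-3)·(row 2/5).
Updated z-row coefficients: x1: 0, x2: -31/5, x3: 8/5, x4: -11/5, x5: -4/5, s1: 0, s2: 3/5, s3: 0.
The most negative is -31/5 in column x2, so x2 would enter next.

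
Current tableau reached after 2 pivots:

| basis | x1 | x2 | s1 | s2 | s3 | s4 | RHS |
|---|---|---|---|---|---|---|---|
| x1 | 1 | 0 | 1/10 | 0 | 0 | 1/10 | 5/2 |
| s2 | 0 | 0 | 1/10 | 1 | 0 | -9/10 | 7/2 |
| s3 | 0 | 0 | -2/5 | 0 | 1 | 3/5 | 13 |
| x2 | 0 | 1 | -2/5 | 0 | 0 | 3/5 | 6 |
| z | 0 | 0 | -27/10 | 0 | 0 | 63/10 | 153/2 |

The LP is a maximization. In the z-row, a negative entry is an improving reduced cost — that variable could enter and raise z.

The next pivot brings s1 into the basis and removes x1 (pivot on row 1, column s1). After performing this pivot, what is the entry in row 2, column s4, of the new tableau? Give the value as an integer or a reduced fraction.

-1

Pivot element is row 1, column s1: 1/10.
Normalize row 1: new (row 1, s4) = (1/10)/(1/10) = 1.
row 2 ← row 2 − (1/10)·(new row 1): -9/10 − (1/10)·1 = -1.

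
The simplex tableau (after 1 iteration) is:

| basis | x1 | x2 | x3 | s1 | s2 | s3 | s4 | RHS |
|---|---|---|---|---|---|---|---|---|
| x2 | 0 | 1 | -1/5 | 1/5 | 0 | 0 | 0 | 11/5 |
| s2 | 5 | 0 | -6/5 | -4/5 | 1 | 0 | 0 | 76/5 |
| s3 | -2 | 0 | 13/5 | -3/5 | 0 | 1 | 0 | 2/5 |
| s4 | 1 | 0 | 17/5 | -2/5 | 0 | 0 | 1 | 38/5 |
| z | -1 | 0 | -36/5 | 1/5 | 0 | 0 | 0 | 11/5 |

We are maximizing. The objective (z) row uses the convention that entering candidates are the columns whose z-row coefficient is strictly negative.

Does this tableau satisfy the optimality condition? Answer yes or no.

Column x1 has objective-row coefficient -1, which is negative; an improving pivot exists, so not yet optimal.

no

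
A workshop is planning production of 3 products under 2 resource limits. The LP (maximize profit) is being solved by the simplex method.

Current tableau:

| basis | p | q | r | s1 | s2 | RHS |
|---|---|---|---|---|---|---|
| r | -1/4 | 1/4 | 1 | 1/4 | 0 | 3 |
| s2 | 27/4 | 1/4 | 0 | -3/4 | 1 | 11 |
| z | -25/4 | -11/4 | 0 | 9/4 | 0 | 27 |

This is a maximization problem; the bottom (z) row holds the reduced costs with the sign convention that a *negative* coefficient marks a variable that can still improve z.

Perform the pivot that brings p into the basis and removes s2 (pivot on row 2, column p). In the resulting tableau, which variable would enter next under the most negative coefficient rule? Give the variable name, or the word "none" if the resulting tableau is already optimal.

q

Pivot element 27/4. New z-row = old z-row − (-25/4)·(row 2/(27/4)).
Updated z-row coefficients: p: 0, q: -68/27, r: 0, s1: 14/9, s2: 25/27.
The most negative is -68/27 in column q, so q would enter next.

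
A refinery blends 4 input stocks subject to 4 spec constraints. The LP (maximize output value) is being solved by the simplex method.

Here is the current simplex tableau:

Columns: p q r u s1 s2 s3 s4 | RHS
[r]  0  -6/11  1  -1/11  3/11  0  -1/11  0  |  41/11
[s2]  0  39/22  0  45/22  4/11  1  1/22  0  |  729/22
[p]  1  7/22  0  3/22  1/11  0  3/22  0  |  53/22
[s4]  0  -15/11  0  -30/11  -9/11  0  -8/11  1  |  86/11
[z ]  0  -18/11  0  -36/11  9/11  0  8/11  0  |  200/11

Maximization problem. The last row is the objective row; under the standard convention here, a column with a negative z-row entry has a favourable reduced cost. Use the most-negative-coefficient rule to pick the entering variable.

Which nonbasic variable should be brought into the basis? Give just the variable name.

Objective-row coefficients: p: 0, q: -18/11, r: 0, u: -36/11, s1: 9/11, s2: 0, s3: 8/11, s4: 0.
The most negative is -36/11 in column u, so u enters.

u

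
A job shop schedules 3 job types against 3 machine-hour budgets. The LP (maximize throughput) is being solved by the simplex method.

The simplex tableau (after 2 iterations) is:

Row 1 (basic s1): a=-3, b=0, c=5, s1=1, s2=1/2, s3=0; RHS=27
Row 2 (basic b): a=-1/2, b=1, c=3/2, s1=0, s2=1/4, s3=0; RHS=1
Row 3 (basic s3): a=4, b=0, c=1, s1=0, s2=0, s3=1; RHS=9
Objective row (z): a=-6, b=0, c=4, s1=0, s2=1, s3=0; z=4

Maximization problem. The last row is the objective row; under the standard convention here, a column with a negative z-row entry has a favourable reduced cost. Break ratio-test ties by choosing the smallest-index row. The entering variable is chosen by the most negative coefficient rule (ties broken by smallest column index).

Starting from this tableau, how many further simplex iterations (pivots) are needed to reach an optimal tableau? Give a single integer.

pivot: a in, s3 out → z = 35/2
No improving column remains; optimal.

1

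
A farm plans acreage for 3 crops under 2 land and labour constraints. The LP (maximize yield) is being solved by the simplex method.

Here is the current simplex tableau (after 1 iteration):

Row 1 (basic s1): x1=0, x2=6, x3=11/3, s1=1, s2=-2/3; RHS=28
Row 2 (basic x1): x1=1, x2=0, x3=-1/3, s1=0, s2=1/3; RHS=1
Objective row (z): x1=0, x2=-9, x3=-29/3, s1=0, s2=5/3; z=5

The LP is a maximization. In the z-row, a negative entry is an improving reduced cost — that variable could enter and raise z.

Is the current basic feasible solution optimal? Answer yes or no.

no

Column x2 has objective-row coefficient -9, which is negative; an improving pivot exists, so not yet optimal.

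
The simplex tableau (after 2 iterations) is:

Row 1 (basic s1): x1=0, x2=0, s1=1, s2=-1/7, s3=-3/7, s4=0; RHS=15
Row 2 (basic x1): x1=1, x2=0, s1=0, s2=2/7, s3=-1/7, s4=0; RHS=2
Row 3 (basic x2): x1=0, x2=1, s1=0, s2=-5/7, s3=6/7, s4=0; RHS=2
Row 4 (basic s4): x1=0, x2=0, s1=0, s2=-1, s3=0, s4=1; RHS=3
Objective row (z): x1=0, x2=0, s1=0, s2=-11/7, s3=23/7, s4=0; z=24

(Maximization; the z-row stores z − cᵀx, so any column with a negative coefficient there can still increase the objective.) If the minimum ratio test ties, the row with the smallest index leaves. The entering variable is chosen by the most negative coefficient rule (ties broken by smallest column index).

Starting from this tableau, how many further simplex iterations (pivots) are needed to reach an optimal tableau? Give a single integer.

1

pivot: s2 in, x1 out → z = 35
No improving column remains; optimal.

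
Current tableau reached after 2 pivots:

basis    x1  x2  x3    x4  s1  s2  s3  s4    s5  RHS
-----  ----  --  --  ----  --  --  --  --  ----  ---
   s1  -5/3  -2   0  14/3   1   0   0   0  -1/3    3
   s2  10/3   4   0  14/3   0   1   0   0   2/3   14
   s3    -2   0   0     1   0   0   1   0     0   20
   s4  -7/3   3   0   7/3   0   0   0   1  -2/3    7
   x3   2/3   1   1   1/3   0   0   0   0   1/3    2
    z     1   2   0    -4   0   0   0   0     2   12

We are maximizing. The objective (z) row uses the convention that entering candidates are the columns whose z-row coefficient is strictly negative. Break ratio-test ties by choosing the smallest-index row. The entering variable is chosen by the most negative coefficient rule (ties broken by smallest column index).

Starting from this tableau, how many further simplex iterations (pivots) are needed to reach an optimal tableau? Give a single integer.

pivot: x4 in, s1 out → z = 102/7
pivot: x1 in, s2 out → z = 543/35
No improving column remains; optimal.

2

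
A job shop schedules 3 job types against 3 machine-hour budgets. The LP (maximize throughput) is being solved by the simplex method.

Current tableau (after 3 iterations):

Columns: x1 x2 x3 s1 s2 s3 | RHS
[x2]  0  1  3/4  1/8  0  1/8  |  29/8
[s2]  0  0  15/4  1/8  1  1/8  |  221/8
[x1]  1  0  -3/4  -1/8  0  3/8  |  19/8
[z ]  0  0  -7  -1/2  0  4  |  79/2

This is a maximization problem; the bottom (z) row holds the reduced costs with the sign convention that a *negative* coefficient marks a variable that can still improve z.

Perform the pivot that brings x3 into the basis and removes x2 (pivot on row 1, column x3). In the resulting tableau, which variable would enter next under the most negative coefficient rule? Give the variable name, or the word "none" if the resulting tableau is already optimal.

Pivot element 3/4. New z-row = old z-row − (-7)·(row 1/(3/4)).
Updated z-row coefficients: x1: 0, x2: 28/3, x3: 0, s1: 2/3, s2: 0, s3: 31/6.
No coefficient is strictly negative; the tableau after this pivot is optimal.

none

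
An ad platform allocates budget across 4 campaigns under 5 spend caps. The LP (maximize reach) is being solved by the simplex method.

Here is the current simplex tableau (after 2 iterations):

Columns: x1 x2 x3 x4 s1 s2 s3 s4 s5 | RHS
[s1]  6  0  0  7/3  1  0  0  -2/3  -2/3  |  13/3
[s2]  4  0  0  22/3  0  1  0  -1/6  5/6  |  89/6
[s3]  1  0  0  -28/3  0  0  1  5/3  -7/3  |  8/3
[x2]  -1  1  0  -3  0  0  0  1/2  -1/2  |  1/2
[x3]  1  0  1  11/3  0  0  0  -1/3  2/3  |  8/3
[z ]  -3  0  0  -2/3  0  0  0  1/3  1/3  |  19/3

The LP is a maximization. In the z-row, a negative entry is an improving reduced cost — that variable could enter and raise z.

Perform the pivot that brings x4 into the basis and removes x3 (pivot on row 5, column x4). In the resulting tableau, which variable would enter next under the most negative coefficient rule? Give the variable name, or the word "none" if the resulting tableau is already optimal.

x1

Pivot element 11/3. New z-row = old z-row − (-2/3)·(row 5/(11/3)).
Updated z-row coefficients: x1: -31/11, x2: 0, x3: 2/11, x4: 0, s1: 0, s2: 0, s3: 0, s4: 3/11, s5: 5/11.
The most negative is -31/11 in column x1, so x1 would enter next.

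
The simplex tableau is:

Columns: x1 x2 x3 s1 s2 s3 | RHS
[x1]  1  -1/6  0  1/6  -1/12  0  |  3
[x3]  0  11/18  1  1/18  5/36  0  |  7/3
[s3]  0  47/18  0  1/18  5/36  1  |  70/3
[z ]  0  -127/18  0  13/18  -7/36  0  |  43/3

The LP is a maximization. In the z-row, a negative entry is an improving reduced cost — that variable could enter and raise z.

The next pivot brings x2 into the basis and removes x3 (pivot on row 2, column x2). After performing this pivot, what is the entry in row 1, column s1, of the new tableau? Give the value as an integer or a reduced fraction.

2/11

Pivot element is row 2, column x2: 11/18.
Normalize row 2: new (row 2, s1) = (1/18)/(11/18) = 1/11.
row 1 ← row 1 − (-1/6)·(new row 2): 1/6 − (-1/6)·(1/11) = 2/11.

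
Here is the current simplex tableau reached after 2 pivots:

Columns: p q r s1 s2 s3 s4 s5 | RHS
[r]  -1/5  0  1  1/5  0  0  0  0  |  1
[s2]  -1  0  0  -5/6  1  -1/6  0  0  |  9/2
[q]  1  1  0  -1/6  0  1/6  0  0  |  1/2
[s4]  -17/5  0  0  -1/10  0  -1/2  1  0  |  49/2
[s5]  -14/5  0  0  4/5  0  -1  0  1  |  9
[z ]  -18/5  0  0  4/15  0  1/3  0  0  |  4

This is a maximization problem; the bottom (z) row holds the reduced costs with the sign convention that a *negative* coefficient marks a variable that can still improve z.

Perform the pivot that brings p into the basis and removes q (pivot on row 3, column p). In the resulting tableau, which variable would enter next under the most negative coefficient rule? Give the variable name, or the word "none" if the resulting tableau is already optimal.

Pivot element 1. New z-row = old z-row − (-18/5)·(row 3/1).
Updated z-row coefficients: p: 0, q: 18/5, r: 0, s1: -1/3, s2: 0, s3: 14/15, s4: 0, s5: 0.
The most negative is -1/3 in column s1, so s1 would enter next.

s1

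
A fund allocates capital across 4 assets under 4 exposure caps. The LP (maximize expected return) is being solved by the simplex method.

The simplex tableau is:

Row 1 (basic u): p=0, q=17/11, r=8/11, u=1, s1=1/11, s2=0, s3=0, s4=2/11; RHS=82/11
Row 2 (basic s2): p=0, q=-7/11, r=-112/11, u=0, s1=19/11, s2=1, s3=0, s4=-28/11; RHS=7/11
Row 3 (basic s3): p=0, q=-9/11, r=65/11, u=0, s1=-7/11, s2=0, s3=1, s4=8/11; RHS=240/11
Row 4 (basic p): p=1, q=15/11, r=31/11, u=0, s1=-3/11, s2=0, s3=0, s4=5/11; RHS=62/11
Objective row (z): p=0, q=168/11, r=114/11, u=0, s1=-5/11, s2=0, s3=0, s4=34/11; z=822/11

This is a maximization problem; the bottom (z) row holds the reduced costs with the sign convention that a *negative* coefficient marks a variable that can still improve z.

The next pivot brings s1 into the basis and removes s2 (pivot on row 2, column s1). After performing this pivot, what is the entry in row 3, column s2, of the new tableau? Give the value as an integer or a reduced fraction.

Pivot element is row 2, column s1: 19/11.
Normalize row 2: new (row 2, s2) = 1/(19/11) = 11/19.
row 3 ← row 3 − (-7/11)·(new row 2): 0 − (-7/11)·(11/19) = 7/19.

7/19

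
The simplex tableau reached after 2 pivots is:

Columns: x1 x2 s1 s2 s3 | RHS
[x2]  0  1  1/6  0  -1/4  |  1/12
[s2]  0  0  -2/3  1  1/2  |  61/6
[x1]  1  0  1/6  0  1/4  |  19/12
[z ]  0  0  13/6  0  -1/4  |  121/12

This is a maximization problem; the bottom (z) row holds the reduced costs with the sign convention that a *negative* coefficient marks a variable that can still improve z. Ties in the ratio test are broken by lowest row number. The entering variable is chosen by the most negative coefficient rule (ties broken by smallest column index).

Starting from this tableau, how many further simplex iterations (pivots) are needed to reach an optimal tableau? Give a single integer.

pivot: s3 in, x1 out → z = 35/3
No improving column remains; optimal.

1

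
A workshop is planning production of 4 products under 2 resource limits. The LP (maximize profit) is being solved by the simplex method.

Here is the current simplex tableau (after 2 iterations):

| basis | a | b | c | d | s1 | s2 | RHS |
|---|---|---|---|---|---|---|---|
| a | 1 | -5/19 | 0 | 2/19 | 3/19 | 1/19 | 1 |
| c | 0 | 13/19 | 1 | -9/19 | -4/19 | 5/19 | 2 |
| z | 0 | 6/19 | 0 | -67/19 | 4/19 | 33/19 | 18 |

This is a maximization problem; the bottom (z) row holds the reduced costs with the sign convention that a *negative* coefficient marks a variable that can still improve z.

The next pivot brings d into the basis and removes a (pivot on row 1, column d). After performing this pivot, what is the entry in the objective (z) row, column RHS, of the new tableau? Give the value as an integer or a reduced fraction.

103/2

Pivot element is row 1, column d: 2/19.
Normalize row 1: new (row 1, RHS) = 1/(2/19) = 19/2.
z-row ← z-row − (-67/19)·(new row 1): 18 − (-67/19)·(19/2) = 103/2.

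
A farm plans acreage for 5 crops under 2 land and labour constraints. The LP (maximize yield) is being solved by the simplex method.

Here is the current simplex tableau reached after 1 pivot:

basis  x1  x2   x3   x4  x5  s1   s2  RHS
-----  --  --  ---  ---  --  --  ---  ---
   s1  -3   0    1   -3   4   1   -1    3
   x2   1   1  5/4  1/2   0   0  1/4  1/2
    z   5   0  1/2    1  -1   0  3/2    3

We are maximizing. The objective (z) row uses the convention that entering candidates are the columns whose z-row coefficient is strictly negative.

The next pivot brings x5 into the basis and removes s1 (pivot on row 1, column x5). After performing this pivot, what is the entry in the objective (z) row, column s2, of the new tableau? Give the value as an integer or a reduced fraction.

5/4

Pivot element is row 1, column x5: 4.
Normalize row 1: new (row 1, s2) = (-1)/4 = -1/4.
z-row ← z-row − (-1)·(new row 1): 3/2 − (-1)·(-1/4) = 5/4.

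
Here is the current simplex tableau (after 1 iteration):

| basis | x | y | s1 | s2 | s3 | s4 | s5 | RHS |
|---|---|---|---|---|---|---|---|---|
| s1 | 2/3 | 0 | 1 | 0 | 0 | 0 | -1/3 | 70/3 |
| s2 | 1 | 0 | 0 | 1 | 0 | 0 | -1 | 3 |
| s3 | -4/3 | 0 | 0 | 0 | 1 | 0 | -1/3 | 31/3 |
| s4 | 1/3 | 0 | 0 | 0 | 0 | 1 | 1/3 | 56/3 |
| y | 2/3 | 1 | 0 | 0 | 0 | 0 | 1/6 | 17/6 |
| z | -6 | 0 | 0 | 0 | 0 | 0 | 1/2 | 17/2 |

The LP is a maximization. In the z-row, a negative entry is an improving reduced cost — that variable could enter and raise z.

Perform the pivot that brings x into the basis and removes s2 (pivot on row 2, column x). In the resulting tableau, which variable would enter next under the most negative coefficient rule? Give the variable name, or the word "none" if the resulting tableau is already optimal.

s5

Pivot element 1. New z-row = old z-row − (-6)·(row 2/1).
Updated z-row coefficients: x: 0, y: 0, s1: 0, s2: 6, s3: 0, s4: 0, s5: -11/2.
The most negative is -11/2 in column s5, so s5 would enter next.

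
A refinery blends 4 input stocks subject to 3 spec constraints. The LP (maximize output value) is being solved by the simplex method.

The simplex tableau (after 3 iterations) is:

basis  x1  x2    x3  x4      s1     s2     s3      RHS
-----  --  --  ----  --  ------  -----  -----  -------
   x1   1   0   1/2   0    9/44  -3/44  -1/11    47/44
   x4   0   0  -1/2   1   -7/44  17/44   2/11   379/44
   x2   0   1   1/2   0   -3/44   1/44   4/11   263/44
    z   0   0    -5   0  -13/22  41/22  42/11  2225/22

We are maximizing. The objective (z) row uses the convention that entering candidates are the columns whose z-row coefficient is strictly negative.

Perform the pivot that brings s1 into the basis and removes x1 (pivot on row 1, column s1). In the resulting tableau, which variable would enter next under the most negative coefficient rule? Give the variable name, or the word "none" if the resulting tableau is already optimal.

x3

Pivot element 9/44. New z-row = old z-row − (-13/22)·(row 1/(9/44)).
Updated z-row coefficients: x1: 26/9, x2: 0, x3: -32/9, x4: 0, s1: 0, s2: 5/3, s3: 32/9.
The most negative is -32/9 in column x3, so x3 would enter next.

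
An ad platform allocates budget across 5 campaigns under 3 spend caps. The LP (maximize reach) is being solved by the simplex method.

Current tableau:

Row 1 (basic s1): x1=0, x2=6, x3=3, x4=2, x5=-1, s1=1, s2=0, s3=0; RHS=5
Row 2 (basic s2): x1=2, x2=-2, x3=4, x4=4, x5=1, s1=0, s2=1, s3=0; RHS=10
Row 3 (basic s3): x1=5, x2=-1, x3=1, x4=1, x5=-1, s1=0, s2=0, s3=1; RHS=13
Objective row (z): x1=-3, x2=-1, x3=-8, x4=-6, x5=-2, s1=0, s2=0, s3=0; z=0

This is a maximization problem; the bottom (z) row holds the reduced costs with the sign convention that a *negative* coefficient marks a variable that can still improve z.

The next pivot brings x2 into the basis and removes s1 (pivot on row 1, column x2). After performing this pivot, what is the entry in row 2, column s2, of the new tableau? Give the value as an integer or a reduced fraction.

1

Pivot element is row 1, column x2: 6.
Normalize row 1: new (row 1, s2) = 0/6 = 0.
row 2 ← row 2 − (-2)·(new row 1): 1 − (-2)·0 = 1.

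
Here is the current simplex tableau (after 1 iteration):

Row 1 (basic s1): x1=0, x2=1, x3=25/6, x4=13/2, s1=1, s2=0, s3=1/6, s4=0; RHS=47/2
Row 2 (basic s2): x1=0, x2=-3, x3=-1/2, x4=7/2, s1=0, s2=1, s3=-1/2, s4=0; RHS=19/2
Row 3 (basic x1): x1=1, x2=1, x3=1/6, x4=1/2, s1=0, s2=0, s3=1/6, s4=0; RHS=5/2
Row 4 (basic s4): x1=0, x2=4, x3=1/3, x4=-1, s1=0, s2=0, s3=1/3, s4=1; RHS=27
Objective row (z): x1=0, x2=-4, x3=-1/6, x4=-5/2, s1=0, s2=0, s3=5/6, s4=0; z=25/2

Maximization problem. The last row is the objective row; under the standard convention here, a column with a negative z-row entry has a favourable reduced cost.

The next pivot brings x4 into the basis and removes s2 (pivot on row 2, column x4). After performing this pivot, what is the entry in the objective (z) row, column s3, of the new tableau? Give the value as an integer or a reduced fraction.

Pivot element is row 2, column x4: 7/2.
Normalize row 2: new (row 2, s3) = (-1/2)/(7/2) = -1/7.
z-row ← z-row − (-5/2)·(new row 2): 5/6 − (-5/2)·(-1/7) = 10/21.

10/21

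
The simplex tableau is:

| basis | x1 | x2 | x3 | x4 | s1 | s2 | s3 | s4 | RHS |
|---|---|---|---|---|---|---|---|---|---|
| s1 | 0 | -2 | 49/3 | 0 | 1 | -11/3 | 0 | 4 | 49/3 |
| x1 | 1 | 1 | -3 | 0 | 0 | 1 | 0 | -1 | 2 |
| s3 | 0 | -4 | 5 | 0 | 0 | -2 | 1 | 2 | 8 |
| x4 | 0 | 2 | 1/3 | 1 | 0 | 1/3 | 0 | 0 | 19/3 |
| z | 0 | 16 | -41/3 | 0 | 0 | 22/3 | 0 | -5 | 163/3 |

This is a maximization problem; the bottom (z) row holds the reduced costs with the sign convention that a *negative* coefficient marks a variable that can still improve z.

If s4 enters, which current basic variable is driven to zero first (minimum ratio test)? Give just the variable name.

s3

Ratios: row 1 (s1): (49/3)/4 = 49/12; row 2 (x1): entry -1 ≤ 0, skip; row 3 (s3): 8/2 = 4; row 4 (x4): entry 0 ≤ 0, skip.
Minimum ratio 4 is in the s3 row, so s3 leaves.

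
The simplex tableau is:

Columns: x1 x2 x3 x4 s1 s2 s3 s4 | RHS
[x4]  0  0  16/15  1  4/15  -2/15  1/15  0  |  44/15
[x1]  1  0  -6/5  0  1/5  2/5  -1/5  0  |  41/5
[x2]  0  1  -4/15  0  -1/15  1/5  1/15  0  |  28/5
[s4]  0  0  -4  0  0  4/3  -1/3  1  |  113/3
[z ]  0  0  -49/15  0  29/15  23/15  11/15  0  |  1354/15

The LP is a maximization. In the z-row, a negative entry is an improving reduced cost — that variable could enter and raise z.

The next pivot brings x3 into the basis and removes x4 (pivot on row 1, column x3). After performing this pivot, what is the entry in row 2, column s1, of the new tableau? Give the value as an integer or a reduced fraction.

1/2

Pivot element is row 1, column x3: 16/15.
Normalize row 1: new (row 1, s1) = (4/15)/(16/15) = 1/4.
row 2 ← row 2 − (-6/5)·(new row 1): 1/5 − (-6/5)·(1/4) = 1/2.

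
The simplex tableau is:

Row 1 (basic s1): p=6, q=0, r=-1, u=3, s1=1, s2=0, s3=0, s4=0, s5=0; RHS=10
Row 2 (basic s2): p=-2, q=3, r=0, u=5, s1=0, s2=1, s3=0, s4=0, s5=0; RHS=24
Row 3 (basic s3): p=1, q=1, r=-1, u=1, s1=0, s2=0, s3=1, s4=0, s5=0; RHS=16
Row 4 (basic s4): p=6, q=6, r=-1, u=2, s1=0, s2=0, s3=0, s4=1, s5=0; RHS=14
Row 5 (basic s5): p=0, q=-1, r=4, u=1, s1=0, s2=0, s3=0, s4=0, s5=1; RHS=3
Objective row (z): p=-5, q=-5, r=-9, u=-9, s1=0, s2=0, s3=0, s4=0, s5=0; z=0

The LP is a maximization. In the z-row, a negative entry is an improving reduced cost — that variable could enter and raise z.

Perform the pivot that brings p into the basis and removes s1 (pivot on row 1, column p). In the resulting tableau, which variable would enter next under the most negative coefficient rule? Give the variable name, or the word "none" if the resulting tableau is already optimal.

r

Pivot element 6. New z-row = old z-row − (-5)·(row 1/6).
Updated z-row coefficients: p: 0, q: -5, r: -59/6, u: -13/2, s1: 5/6, s2: 0, s3: 0, s4: 0, s5: 0.
The most negative is -59/6 in column r, so r would enter next.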